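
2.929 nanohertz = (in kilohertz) 2.929e-12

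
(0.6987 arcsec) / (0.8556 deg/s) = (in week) 3.751e-10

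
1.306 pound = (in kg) 0.5924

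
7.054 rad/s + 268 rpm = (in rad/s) 35.12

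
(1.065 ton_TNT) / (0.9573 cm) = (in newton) 4.655e+11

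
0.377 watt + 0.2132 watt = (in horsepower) 0.0007915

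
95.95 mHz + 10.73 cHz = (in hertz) 0.2033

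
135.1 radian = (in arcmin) 4.644e+05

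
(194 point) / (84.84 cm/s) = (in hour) 2.241e-05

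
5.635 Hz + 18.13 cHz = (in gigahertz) 5.816e-09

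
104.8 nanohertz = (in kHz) 1.048e-10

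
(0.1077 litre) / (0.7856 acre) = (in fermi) 3.388e+07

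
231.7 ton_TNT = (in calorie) 2.317e+11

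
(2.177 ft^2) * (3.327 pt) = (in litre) 0.2374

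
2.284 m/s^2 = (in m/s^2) 2.284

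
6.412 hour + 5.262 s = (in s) 2.309e+04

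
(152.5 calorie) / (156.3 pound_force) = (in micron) 9.177e+05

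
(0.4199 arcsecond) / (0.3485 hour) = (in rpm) 1.549e-08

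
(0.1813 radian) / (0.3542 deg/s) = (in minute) 0.4888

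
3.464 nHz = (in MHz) 3.464e-15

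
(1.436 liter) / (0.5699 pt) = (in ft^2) 76.88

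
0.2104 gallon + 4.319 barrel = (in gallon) 181.6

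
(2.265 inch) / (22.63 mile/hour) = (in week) 9.403e-09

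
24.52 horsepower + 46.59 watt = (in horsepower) 24.58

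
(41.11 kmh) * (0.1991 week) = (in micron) 1.375e+12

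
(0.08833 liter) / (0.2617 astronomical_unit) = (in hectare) 2.256e-19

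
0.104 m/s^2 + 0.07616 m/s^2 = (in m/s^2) 0.1802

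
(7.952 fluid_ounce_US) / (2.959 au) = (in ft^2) 5.718e-15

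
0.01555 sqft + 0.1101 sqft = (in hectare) 1.167e-06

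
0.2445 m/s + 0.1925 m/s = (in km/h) 1.573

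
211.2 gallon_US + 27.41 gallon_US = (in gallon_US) 238.6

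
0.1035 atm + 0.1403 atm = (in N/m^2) 2.47e+04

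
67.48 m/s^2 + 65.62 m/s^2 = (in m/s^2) 133.1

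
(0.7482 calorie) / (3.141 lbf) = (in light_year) 2.368e-17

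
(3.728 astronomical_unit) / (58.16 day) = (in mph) 2.483e+05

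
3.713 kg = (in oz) 131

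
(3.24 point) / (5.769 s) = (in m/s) 0.0001981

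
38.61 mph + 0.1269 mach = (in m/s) 60.47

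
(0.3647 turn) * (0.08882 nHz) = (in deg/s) 1.166e-08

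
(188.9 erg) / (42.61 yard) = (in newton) 4.848e-07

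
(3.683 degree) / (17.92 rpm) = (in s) 0.03425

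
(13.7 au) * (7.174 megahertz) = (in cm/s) 1.47e+21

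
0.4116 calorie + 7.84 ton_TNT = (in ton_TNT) 7.84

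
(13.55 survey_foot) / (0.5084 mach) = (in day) 2.761e-07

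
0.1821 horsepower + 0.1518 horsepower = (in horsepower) 0.3339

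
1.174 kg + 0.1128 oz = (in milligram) 1.177e+06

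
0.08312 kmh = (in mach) 6.781e-05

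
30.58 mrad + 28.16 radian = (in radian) 28.19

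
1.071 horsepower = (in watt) 798.6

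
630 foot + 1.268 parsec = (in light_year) 4.136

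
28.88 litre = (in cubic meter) 0.02888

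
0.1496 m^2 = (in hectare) 1.496e-05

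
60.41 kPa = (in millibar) 604.1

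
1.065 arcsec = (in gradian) 0.0003287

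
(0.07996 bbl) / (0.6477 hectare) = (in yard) 2.146e-06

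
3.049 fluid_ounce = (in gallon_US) 0.02382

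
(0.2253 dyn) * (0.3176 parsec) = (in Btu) 2.093e+07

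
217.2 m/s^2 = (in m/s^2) 217.2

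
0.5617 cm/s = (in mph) 0.01256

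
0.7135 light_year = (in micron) 6.75e+21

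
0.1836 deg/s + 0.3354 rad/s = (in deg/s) 19.4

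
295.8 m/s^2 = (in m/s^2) 295.8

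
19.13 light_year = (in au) 1.21e+06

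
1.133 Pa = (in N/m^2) 1.133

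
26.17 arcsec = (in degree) 0.007269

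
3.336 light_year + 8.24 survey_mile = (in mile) 1.961e+13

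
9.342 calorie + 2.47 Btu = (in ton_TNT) 6.322e-07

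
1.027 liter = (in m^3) 0.001027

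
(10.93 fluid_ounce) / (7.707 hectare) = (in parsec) 1.359e-25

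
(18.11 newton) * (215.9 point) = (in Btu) 0.001307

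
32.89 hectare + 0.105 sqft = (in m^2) 3.289e+05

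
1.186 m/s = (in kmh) 4.27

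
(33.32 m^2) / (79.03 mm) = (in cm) 4.216e+04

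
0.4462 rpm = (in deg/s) 2.677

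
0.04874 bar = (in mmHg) 36.56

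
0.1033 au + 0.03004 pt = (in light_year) 1.633e-06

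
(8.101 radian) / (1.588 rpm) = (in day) 0.0005638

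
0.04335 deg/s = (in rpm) 0.007225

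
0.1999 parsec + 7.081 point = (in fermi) 6.168e+30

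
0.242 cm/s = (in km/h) 0.008712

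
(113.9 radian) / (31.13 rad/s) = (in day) 4.235e-05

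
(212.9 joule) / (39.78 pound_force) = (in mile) 0.0007476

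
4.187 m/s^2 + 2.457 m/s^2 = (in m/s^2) 6.644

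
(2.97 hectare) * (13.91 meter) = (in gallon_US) 1.091e+08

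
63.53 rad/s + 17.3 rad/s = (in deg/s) 4631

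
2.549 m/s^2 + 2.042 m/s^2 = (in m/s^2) 4.591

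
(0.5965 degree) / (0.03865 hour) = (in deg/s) 0.004287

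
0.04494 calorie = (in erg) 1.88e+06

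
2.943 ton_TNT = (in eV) 7.685e+28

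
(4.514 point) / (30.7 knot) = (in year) 3.197e-12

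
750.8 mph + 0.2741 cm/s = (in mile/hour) 750.8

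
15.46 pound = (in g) 7013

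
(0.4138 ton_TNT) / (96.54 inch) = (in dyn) 7.061e+13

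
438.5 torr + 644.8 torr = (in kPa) 144.4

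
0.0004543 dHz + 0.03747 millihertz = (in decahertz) 8.29e-06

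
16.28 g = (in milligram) 1.628e+04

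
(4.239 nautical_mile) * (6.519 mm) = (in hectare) 0.005118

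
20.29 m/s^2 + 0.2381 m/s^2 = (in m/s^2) 20.53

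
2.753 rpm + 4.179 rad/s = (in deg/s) 256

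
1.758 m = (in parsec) 5.697e-17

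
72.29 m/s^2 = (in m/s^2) 72.29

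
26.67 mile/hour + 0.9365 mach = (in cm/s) 3.308e+04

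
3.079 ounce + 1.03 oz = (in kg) 0.1165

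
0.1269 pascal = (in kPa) 0.0001269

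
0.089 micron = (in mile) 5.53e-11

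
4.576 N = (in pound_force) 1.029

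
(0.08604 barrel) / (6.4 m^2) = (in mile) 1.328e-06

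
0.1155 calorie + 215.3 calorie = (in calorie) 215.4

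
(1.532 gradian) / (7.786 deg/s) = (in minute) 0.002951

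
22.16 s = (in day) 0.0002565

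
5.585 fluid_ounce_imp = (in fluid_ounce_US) 5.366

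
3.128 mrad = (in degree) 0.1792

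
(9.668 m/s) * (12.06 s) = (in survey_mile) 0.07245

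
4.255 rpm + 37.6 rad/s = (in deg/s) 2180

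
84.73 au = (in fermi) 1.268e+28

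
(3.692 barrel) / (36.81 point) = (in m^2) 45.2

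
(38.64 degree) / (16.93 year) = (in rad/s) 1.263e-09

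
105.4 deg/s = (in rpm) 17.57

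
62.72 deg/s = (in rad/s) 1.095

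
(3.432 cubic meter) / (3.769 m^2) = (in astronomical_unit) 6.087e-12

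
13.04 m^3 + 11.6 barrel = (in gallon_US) 3932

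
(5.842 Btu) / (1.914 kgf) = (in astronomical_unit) 2.195e-09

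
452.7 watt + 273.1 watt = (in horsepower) 0.9733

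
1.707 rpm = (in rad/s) 0.1788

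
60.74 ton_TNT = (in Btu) 2.409e+08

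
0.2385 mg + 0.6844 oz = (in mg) 1.94e+04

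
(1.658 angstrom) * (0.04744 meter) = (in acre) 1.944e-15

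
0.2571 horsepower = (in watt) 191.7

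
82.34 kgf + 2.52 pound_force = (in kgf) 83.48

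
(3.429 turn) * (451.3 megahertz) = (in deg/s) 5.571e+11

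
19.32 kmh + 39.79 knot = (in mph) 57.79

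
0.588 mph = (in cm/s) 26.29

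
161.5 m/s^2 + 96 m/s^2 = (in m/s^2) 257.5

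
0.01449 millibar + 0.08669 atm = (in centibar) 8.785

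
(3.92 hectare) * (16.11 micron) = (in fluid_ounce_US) 2.135e+04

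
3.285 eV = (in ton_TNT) 1.258e-28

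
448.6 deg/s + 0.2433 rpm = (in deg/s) 450.1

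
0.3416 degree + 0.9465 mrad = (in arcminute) 23.75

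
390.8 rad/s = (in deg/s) 2.239e+04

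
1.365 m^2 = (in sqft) 14.69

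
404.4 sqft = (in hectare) 0.003757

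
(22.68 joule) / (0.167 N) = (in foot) 445.6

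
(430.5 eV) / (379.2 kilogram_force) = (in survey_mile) 1.153e-23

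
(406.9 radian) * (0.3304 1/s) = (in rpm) 1284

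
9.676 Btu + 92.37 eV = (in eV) 6.372e+22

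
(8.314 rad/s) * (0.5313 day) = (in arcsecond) 7.872e+10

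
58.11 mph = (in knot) 50.5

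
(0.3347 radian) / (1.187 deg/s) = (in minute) 0.2693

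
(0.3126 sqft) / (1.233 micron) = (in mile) 14.64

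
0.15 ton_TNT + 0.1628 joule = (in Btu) 5.949e+05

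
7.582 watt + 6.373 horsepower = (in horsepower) 6.383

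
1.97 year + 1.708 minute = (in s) 6.213e+07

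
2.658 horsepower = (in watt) 1982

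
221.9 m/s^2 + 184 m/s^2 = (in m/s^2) 405.9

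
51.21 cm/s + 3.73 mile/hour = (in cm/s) 218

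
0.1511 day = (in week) 0.02159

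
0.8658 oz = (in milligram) 2.455e+04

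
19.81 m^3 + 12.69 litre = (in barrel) 124.7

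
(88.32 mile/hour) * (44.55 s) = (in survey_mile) 1.093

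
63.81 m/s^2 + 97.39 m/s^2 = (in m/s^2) 161.2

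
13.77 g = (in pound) 0.03036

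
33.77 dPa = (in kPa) 0.003377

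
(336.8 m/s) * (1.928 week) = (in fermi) 3.927e+23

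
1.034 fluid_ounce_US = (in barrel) 0.0001923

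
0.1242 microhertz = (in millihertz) 0.0001242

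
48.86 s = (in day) 0.0005655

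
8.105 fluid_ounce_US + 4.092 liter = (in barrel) 0.02725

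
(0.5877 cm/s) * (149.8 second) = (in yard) 0.9628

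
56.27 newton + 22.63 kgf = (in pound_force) 62.54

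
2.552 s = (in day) 2.954e-05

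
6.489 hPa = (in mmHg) 4.867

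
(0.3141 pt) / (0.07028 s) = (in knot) 0.003065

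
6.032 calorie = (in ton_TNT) 6.032e-09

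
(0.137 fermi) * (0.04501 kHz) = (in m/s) 6.166e-15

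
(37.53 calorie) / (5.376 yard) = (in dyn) 3.194e+06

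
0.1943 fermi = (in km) 1.943e-19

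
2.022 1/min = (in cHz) 3.37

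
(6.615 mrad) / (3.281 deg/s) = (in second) 0.1155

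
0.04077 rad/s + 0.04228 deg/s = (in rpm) 0.3964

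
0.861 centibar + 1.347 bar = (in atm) 1.338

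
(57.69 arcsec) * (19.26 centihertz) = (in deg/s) 0.003086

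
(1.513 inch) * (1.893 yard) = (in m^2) 0.06652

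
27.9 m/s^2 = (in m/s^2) 27.9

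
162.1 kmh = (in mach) 0.1322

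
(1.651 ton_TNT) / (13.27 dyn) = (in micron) 5.206e+19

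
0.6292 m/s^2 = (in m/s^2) 0.6292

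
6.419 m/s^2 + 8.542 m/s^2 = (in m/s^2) 14.96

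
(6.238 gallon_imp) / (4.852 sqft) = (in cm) 6.291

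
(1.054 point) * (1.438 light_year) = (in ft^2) 5.445e+13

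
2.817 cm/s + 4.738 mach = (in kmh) 5808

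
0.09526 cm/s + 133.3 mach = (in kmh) 1.634e+05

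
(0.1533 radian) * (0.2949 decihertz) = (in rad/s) 0.004521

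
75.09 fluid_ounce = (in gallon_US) 0.5866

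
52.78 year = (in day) 1.926e+04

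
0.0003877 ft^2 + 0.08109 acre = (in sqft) 3532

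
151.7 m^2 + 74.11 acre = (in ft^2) 3.23e+06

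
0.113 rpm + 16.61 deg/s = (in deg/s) 17.29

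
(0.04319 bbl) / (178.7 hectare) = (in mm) 3.843e-06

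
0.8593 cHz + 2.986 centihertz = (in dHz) 0.3845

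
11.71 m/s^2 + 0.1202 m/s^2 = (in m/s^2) 11.83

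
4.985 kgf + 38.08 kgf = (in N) 422.3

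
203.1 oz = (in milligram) 5.758e+06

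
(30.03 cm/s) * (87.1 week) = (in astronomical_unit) 0.0001057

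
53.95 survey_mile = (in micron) 8.682e+10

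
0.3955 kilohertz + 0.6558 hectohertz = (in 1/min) 2.766e+04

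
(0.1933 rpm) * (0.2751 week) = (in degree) 1.93e+05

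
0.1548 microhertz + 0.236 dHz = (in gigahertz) 2.36e-11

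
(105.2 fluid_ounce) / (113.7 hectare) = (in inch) 1.077e-07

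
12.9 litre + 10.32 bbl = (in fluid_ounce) 5.592e+04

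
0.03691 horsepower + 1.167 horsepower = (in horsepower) 1.204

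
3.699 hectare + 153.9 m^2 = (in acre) 9.178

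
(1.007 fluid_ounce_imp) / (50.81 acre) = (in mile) 8.646e-14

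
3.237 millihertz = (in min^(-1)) 0.1942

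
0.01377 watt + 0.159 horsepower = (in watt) 118.6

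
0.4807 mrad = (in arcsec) 99.15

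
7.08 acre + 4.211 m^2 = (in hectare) 2.866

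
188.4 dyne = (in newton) 0.001884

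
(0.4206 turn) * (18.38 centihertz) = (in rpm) 4.638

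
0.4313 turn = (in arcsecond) 5.59e+05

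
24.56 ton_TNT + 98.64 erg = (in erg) 1.028e+18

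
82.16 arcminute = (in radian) 0.0239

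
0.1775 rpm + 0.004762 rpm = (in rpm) 0.1823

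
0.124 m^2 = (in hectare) 1.24e-05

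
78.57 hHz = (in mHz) 7.857e+06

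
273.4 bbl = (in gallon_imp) 9561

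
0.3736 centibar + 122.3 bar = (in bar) 122.3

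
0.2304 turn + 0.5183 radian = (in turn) 0.3129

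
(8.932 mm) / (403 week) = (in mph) 8.198e-11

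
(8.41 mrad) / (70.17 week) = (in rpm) 1.892e-09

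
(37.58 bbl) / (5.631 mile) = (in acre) 1.629e-07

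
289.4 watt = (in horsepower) 0.3881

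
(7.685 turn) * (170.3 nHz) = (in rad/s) 8.223e-06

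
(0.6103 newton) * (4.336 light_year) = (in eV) 1.563e+35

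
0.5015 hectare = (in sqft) 5.398e+04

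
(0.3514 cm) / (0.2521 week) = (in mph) 5.155e-08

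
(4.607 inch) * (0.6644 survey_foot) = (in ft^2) 0.2551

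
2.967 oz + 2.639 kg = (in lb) 6.003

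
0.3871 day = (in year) 0.001061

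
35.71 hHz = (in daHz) 357.1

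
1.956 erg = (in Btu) 1.854e-10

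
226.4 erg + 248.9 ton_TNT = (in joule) 1.041e+12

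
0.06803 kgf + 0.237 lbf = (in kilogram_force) 0.1755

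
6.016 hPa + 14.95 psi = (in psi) 15.04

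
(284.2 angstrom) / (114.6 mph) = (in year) 1.759e-17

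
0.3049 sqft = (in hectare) 2.833e-06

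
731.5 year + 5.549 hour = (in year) 731.5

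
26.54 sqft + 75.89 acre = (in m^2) 3.071e+05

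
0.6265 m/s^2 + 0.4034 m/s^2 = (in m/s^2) 1.03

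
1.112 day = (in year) 0.003047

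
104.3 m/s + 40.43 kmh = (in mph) 258.4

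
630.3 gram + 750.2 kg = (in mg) 7.508e+08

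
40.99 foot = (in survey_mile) 0.007763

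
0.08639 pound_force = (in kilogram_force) 0.03919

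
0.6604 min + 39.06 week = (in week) 39.06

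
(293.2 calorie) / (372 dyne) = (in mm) 3.298e+08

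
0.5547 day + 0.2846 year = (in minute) 1.504e+05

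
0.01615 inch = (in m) 0.0004102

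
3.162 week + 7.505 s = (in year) 0.06064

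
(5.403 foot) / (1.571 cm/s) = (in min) 1.747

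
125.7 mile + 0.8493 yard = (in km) 202.3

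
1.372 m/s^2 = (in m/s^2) 1.372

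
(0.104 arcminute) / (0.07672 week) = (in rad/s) 6.52e-10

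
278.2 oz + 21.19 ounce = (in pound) 18.71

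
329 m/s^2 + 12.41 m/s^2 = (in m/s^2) 341.4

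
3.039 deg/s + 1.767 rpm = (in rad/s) 0.2381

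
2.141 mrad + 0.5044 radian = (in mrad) 506.5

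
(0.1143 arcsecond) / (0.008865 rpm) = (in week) 9.87e-10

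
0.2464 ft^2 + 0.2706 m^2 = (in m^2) 0.2935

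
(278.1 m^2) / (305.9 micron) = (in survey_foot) 2.983e+06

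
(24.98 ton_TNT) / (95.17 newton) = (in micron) 1.098e+15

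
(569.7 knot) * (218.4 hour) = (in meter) 2.304e+08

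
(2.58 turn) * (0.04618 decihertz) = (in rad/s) 0.07486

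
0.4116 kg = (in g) 411.6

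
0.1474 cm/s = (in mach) 4.329e-06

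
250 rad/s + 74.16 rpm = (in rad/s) 257.8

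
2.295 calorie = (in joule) 9.602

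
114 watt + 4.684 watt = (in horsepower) 0.1592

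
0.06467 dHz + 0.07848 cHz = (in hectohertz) 7.252e-05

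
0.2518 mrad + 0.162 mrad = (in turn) 6.586e-05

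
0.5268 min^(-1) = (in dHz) 0.0878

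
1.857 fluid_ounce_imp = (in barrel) 0.0003319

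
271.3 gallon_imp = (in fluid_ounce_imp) 4.341e+04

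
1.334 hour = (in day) 0.05558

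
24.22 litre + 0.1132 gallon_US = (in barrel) 0.155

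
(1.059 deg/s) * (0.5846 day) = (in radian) 933.6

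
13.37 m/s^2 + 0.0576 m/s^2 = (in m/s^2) 13.43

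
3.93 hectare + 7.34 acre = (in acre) 17.05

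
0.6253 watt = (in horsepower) 0.0008385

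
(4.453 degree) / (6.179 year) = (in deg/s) 2.285e-08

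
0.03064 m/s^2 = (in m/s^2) 0.03064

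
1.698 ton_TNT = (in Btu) 6.734e+06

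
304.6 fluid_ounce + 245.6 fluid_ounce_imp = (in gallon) 4.223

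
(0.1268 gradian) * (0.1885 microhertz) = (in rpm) 3.585e-09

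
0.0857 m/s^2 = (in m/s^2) 0.0857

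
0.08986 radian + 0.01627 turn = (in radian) 0.1921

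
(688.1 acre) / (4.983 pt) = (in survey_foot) 5.197e+09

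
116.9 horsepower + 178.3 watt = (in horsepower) 117.1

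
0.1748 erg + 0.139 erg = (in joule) 3.138e-08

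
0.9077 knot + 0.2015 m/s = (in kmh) 2.406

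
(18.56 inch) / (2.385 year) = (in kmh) 2.256e-08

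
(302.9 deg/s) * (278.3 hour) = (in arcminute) 1.821e+10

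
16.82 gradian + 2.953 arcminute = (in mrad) 265.1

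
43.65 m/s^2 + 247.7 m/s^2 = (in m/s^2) 291.3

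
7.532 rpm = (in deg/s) 45.19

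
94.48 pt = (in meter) 0.03333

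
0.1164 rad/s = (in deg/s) 6.669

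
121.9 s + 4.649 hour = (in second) 1.686e+04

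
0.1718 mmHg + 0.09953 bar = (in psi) 1.447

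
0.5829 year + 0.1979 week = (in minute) 3.084e+05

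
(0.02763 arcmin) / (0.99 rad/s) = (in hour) 2.255e-09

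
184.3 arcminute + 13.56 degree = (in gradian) 18.48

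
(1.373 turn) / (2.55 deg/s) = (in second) 193.8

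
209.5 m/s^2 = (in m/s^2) 209.5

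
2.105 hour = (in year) 0.0002403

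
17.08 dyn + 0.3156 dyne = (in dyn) 17.4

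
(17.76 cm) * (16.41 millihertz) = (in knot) 0.005665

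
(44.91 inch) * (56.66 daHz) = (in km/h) 2327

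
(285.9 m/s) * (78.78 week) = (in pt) 3.861e+13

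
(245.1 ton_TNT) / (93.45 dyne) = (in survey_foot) 3.6e+15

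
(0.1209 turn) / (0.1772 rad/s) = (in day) 4.962e-05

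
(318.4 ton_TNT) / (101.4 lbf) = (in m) 2.954e+09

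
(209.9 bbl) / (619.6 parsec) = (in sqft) 1.879e-17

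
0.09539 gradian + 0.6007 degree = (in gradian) 0.7628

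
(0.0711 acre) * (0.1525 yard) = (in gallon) 1.06e+04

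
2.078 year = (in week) 108.4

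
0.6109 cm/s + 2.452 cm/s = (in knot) 0.05954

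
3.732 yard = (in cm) 341.3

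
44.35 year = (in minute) 2.331e+07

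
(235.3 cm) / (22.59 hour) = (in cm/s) 0.002893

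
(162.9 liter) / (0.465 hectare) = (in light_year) 3.703e-21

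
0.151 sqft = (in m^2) 0.01403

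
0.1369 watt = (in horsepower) 0.0001836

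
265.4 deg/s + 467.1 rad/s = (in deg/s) 2.703e+04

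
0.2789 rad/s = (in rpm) 2.663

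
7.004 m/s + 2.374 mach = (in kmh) 2935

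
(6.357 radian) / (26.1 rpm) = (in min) 0.03876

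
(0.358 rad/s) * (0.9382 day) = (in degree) 1.663e+06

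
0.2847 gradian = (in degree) 0.2562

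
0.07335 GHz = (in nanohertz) 7.335e+16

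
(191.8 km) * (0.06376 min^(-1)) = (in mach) 0.5986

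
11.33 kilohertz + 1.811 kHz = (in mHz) 1.314e+07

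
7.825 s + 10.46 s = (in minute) 0.3048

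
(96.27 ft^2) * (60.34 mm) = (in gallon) 142.6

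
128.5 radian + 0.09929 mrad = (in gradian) 8181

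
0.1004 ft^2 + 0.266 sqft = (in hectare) 3.404e-06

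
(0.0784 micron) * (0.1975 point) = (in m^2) 5.462e-12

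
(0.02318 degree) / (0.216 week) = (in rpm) 2.957e-08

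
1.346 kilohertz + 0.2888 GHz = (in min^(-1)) 1.733e+10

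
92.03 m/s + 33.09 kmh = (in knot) 196.8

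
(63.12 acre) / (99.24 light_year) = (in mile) 1.691e-16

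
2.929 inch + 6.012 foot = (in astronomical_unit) 1.275e-11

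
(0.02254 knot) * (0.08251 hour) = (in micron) 3.444e+06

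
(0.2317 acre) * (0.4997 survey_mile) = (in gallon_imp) 1.659e+08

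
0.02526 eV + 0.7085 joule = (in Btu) 0.0006715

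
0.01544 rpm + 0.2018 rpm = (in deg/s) 1.303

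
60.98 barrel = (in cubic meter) 9.695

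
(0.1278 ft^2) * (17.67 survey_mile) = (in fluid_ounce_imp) 1.188e+07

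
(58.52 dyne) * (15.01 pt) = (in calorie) 7.406e-07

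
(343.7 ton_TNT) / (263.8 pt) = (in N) 1.545e+13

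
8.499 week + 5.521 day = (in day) 65.01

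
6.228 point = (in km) 2.197e-06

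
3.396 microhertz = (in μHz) 3.396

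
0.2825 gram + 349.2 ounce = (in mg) 9.9e+06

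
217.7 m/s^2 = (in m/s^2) 217.7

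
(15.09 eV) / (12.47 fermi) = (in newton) 0.0001939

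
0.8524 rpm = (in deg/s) 5.114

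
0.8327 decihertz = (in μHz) 8.327e+04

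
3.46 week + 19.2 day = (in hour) 1042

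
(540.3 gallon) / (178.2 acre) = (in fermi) 2.836e+09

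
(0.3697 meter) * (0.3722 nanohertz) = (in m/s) 1.376e-10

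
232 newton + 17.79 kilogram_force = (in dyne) 4.065e+07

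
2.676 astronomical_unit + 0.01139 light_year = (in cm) 1.082e+16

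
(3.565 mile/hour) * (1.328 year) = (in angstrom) 6.674e+17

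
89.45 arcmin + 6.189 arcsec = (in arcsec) 5373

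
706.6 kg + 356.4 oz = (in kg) 716.7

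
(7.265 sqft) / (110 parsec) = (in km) 1.988e-22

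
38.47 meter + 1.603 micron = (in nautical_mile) 0.02077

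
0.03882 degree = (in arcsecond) 139.8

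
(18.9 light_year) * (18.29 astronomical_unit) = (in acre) 1.209e+26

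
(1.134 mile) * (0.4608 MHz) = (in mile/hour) 1.881e+09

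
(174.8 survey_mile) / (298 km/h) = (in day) 0.03933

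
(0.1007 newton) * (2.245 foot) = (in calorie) 0.01647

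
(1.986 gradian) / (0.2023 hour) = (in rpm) 0.000409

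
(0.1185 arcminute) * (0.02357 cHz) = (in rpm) 7.758e-08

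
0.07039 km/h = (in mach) 5.742e-05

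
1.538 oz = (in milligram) 4.36e+04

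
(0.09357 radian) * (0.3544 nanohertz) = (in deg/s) 1.9e-09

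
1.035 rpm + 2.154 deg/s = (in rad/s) 0.146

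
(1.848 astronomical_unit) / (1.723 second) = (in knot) 3.119e+11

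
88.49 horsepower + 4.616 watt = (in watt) 6.599e+04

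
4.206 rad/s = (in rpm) 40.16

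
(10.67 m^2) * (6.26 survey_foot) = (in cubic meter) 20.36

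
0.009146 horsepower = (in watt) 6.82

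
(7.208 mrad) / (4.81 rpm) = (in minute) 0.0002385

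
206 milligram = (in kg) 0.000206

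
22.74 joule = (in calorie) 5.435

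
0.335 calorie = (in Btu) 0.001328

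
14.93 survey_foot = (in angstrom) 4.551e+10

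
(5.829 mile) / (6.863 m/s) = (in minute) 22.78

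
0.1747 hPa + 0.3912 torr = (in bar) 0.0006963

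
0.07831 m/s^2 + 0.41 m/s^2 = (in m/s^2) 0.4883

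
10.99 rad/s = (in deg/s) 629.7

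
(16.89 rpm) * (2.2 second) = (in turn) 0.6193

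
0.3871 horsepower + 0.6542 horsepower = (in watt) 776.5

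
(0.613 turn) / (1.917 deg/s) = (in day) 0.001332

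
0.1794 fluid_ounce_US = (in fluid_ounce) 0.1794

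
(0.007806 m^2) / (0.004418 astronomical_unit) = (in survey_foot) 3.875e-11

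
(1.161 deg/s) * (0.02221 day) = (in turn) 6.189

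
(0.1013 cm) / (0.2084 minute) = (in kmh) 0.0002917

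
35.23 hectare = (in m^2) 3.523e+05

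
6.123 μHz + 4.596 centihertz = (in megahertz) 4.597e-08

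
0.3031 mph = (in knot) 0.2634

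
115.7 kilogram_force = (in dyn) 1.135e+08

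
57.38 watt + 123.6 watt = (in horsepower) 0.2427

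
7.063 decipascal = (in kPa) 0.0007063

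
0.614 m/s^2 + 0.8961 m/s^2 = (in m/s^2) 1.51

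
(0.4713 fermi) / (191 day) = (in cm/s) 2.856e-21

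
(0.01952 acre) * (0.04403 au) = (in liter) 5.203e+14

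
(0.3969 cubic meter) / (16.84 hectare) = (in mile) 1.465e-09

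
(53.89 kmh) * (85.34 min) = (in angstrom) 7.665e+14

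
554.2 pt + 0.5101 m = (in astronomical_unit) 4.717e-12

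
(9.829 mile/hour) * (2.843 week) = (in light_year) 7.986e-10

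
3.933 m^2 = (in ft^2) 42.33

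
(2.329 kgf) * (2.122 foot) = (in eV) 9.22e+19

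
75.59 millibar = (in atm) 0.0746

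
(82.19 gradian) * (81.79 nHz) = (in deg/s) 6.05e-06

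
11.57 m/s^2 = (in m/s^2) 11.57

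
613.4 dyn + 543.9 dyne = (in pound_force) 0.002602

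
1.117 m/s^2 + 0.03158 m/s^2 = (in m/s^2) 1.149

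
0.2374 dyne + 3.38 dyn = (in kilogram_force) 3.689e-06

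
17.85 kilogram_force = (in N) 175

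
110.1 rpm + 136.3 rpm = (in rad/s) 25.8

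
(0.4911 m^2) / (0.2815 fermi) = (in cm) 1.745e+17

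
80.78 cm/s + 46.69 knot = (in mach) 0.07291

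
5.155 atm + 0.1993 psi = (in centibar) 523.7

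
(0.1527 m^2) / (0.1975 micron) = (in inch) 3.044e+07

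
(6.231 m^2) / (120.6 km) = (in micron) 51.67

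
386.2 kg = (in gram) 3.862e+05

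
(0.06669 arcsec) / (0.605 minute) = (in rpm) 8.506e-08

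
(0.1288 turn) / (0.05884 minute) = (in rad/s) 0.2292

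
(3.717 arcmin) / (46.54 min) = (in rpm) 3.698e-06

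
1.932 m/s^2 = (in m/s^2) 1.932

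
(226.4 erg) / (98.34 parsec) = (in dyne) 7.461e-19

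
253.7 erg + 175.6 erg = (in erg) 429.3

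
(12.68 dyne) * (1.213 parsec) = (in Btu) 4.498e+09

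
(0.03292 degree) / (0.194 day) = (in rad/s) 3.428e-08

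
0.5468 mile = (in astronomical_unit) 5.882e-09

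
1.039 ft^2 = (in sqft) 1.039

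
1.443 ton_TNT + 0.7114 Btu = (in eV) 3.768e+28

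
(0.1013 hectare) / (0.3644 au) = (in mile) 1.155e-11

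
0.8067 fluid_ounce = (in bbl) 0.0001501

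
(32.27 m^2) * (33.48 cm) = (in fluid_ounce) 3.653e+05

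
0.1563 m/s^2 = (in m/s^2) 0.1563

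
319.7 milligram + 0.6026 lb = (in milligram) 2.737e+05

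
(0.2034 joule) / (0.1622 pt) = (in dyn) 3.555e+08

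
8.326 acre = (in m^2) 3.369e+04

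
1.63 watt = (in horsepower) 0.002186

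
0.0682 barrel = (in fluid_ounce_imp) 381.6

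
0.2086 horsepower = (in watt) 155.6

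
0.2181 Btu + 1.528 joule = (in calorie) 55.36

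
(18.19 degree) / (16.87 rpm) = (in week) 2.971e-07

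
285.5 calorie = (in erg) 1.195e+10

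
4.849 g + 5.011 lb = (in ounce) 80.35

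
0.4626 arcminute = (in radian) 0.0001346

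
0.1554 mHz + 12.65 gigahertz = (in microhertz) 1.265e+16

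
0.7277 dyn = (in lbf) 1.636e-06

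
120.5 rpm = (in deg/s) 723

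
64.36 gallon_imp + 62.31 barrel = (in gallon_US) 2694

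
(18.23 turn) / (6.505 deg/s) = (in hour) 0.2802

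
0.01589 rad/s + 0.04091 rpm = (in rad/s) 0.02017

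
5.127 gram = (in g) 5.127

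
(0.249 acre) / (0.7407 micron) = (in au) 0.009094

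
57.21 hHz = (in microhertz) 5.721e+09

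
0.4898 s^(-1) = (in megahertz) 4.898e-07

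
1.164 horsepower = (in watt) 868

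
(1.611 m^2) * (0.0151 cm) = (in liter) 0.2433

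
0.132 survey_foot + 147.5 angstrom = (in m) 0.04023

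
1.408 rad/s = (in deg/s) 80.67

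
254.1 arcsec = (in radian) 0.001232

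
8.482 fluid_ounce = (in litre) 0.2508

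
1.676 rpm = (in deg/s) 10.06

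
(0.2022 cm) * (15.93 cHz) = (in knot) 0.0006261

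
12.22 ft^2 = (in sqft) 12.22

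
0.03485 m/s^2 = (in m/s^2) 0.03485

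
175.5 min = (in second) 1.053e+04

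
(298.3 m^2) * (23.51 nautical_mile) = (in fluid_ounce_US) 4.392e+11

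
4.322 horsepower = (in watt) 3223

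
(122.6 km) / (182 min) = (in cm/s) 1123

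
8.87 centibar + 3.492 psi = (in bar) 0.3295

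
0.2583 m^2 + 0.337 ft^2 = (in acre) 7.156e-05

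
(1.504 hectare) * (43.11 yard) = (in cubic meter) 5.929e+05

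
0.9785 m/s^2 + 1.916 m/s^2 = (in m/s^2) 2.894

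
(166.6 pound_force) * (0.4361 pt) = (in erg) 1.14e+06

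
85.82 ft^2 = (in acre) 0.00197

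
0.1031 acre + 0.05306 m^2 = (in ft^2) 4492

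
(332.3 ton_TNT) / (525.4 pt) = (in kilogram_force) 7.649e+11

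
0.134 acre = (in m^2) 542.3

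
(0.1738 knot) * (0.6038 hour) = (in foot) 637.6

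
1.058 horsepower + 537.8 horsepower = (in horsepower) 538.9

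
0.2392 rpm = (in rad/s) 0.02505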